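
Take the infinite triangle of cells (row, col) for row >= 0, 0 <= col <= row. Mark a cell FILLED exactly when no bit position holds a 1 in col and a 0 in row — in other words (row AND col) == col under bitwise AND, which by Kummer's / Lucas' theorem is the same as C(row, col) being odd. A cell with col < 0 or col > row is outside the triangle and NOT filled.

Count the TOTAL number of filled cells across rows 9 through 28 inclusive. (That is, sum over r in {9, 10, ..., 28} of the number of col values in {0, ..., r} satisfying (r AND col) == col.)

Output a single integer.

Answer: 150

Derivation:
r9=1001 pc2: +4 =4
r10=1010 pc2: +4 =8
r11=1011 pc3: +8 =16
r12=1100 pc2: +4 =20
r13=1101 pc3: +8 =28
r14=1110 pc3: +8 =36
r15=1111 pc4: +16 =52
r16=10000 pc1: +2 =54
r17=10001 pc2: +4 =58
r18=10010 pc2: +4 =62
r19=10011 pc3: +8 =70
r20=10100 pc2: +4 =74
r21=10101 pc3: +8 =82
r22=10110 pc3: +8 =90
r23=10111 pc4: +16 =106
r24=11000 pc2: +4 =110
r25=11001 pc3: +8 =118
r26=11010 pc3: +8 =126
r27=11011 pc4: +16 =142
r28=11100 pc3: +8 =150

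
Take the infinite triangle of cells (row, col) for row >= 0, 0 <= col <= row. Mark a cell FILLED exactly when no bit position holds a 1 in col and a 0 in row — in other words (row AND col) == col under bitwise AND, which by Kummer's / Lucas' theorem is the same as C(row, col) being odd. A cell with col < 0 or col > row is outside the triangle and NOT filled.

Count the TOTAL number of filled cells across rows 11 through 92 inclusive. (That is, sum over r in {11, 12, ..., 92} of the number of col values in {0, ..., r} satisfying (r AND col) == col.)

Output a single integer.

Answer: 1050

Derivation:
r11=1011 pc3: +8 =8
r12=1100 pc2: +4 =12
r13=1101 pc3: +8 =20
r14=1110 pc3: +8 =28
r15=1111 pc4: +16 =44
r16=10000 pc1: +2 =46
r17=10001 pc2: +4 =50
r18=10010 pc2: +4 =54
r19=10011 pc3: +8 =62
r20=10100 pc2: +4 =66
r21=10101 pc3: +8 =74
r22=10110 pc3: +8 =82
r23=10111 pc4: +16 =98
r24=11000 pc2: +4 =102
r25=11001 pc3: +8 =110
r26=11010 pc3: +8 =118
r27=11011 pc4: +16 =134
r28=11100 pc3: +8 =142
r29=11101 pc4: +16 =158
r30=11110 pc4: +16 =174
r31=11111 pc5: +32 =206
r32=100000 pc1: +2 =208
r33=100001 pc2: +4 =212
r34=100010 pc2: +4 =216
r35=100011 pc3: +8 =224
r36=100100 pc2: +4 =228
r37=100101 pc3: +8 =236
r38=100110 pc3: +8 =244
r39=100111 pc4: +16 =260
r40=101000 pc2: +4 =264
r41=101001 pc3: +8 =272
r42=101010 pc3: +8 =280
r43=101011 pc4: +16 =296
r44=101100 pc3: +8 =304
r45=101101 pc4: +16 =320
r46=101110 pc4: +16 =336
r47=101111 pc5: +32 =368
r48=110000 pc2: +4 =372
r49=110001 pc3: +8 =380
r50=110010 pc3: +8 =388
r51=110011 pc4: +16 =404
r52=110100 pc3: +8 =412
r53=110101 pc4: +16 =428
r54=110110 pc4: +16 =444
r55=110111 pc5: +32 =476
r56=111000 pc3: +8 =484
r57=111001 pc4: +16 =500
r58=111010 pc4: +16 =516
r59=111011 pc5: +32 =548
r60=111100 pc4: +16 =564
r61=111101 pc5: +32 =596
r62=111110 pc5: +32 =628
r63=111111 pc6: +64 =692
r64=1000000 pc1: +2 =694
r65=1000001 pc2: +4 =698
r66=1000010 pc2: +4 =702
r67=1000011 pc3: +8 =710
r68=1000100 pc2: +4 =714
r69=1000101 pc3: +8 =722
r70=1000110 pc3: +8 =730
r71=1000111 pc4: +16 =746
r72=1001000 pc2: +4 =750
r73=1001001 pc3: +8 =758
r74=1001010 pc3: +8 =766
r75=1001011 pc4: +16 =782
r76=1001100 pc3: +8 =790
r77=1001101 pc4: +16 =806
r78=1001110 pc4: +16 =822
r79=1001111 pc5: +32 =854
r80=1010000 pc2: +4 =858
r81=1010001 pc3: +8 =866
r82=1010010 pc3: +8 =874
r83=1010011 pc4: +16 =890
r84=1010100 pc3: +8 =898
r85=1010101 pc4: +16 =914
r86=1010110 pc4: +16 =930
r87=1010111 pc5: +32 =962
r88=1011000 pc3: +8 =970
r89=1011001 pc4: +16 =986
r90=1011010 pc4: +16 =1002
r91=1011011 pc5: +32 =1034
r92=1011100 pc4: +16 =1050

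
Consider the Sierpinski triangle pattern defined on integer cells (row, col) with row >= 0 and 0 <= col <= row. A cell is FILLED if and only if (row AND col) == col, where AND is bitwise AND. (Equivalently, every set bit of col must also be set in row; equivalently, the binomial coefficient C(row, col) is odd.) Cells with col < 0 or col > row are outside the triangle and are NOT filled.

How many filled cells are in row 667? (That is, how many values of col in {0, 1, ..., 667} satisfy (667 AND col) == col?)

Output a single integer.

667 in binary = 1010011011
popcount(667) = number of 1-bits in 1010011011 = 6
A col c satisfies (667 AND c) == c iff every set bit of c is also set in 667; each of the 6 set bits of 667 can independently be on or off in c.
count = 2^6 = 64

Answer: 64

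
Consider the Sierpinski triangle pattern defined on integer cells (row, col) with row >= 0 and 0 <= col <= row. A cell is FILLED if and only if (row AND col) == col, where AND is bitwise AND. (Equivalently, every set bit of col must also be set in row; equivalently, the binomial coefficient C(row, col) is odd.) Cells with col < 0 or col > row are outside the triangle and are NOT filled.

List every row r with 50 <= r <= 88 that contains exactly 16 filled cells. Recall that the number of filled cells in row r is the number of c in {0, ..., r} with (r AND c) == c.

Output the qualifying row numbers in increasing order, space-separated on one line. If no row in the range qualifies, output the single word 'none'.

Row r has 2^popcount(r) filled cells, so we need popcount(r) = log2(16) = 4.
Scan r = 50..88 and keep those with exactly 4 one-bits:
r=50=110010 popcount=3 -> skip
r=51=110011 popcount=4 -> KEEP
r=52=110100 popcount=3 -> skip
r=53=110101 popcount=4 -> KEEP
r=54=110110 popcount=4 -> KEEP
r=55=110111 popcount=5 -> skip
r=56=111000 popcount=3 -> skip
r=57=111001 popcount=4 -> KEEP
r=58=111010 popcount=4 -> KEEP
r=59=111011 popcount=5 -> skip
r=60=111100 popcount=4 -> KEEP
r=61=111101 popcount=5 -> skip
r=62=111110 popcount=5 -> skip
r=63=111111 popcount=6 -> skip
r=64=1000000 popcount=1 -> skip
r=65=1000001 popcount=2 -> skip
r=66=1000010 popcount=2 -> skip
r=67=1000011 popcount=3 -> skip
r=68=1000100 popcount=2 -> skip
r=69=1000101 popcount=3 -> skip
r=70=1000110 popcount=3 -> skip
r=71=1000111 popcount=4 -> KEEP
r=72=1001000 popcount=2 -> skip
r=73=1001001 popcount=3 -> skip
r=74=1001010 popcount=3 -> skip
r=75=1001011 popcount=4 -> KEEP
r=76=1001100 popcount=3 -> skip
r=77=1001101 popcount=4 -> KEEP
r=78=1001110 popcount=4 -> KEEP
r=79=1001111 popcount=5 -> skip
r=80=1010000 popcount=2 -> skip
r=81=1010001 popcount=3 -> skip
r=82=1010010 popcount=3 -> skip
r=83=1010011 popcount=4 -> KEEP
r=84=1010100 popcount=3 -> skip
r=85=1010101 popcount=4 -> KEEP
r=86=1010110 popcount=4 -> KEEP
r=87=1010111 popcount=5 -> skip
r=88=1011000 popcount=3 -> skip
Kept rows: 51 53 54 57 58 60 71 75 77 78 83 85 86

Answer: 51 53 54 57 58 60 71 75 77 78 83 85 86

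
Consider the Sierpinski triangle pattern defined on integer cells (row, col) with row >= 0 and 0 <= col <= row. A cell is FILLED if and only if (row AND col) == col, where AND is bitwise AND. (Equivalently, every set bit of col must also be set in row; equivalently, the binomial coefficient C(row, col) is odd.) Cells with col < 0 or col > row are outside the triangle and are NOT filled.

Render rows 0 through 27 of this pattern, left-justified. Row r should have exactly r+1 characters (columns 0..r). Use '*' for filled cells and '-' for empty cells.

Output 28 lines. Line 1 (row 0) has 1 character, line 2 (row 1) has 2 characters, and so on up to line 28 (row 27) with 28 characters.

r0=0: *
r1=1: **
r2=10: *-*
r3=11: ****
r4=100: *---*
r5=101: **--**
r6=110: *-*-*-*
r7=111: ********
r8=1000: *-------*
r9=1001: **------**
r10=1010: *-*-----*-*
r11=1011: ****----****
r12=1100: *---*---*---*
r13=1101: **--**--**--**
r14=1110: *-*-*-*-*-*-*-*
r15=1111: ****************
r16=10000: *---------------*
r17=10001: **--------------**
r18=10010: *-*-------------*-*
r19=10011: ****------------****
r20=10100: *---*-----------*---*
r21=10101: **--**----------**--**
r22=10110: *-*-*-*---------*-*-*-*
r23=10111: ********--------********
r24=11000: *-------*-------*-------*
r25=11001: **------**------**------**
r26=11010: *-*-----*-*-----*-*-----*-*
r27=11011: ****----****----****----****

Answer: *
**
*-*
****
*---*
**--**
*-*-*-*
********
*-------*
**------**
*-*-----*-*
****----****
*---*---*---*
**--**--**--**
*-*-*-*-*-*-*-*
****************
*---------------*
**--------------**
*-*-------------*-*
****------------****
*---*-----------*---*
**--**----------**--**
*-*-*-*---------*-*-*-*
********--------********
*-------*-------*-------*
**------**------**------**
*-*-----*-*-----*-*-----*-*
****----****----****----****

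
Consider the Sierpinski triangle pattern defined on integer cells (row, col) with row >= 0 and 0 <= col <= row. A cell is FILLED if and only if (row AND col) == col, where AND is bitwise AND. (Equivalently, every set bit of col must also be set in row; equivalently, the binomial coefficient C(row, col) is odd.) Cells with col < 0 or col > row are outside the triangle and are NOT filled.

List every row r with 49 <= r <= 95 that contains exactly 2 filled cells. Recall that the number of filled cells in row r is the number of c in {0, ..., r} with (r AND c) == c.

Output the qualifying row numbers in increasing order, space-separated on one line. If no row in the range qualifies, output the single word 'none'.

Answer: 64

Derivation:
Row r has 2^popcount(r) filled cells, so we need popcount(r) = log2(2) = 1.
Scan r = 49..95 and keep those with exactly 1 one-bits:
r=49=110001 popcount=3 -> skip
r=50=110010 popcount=3 -> skip
r=51=110011 popcount=4 -> skip
r=52=110100 popcount=3 -> skip
r=53=110101 popcount=4 -> skip
r=54=110110 popcount=4 -> skip
r=55=110111 popcount=5 -> skip
r=56=111000 popcount=3 -> skip
r=57=111001 popcount=4 -> skip
r=58=111010 popcount=4 -> skip
r=59=111011 popcount=5 -> skip
r=60=111100 popcount=4 -> skip
r=61=111101 popcount=5 -> skip
r=62=111110 popcount=5 -> skip
r=63=111111 popcount=6 -> skip
r=64=1000000 popcount=1 -> KEEP
r=65=1000001 popcount=2 -> skip
r=66=1000010 popcount=2 -> skip
r=67=1000011 popcount=3 -> skip
r=68=1000100 popcount=2 -> skip
r=69=1000101 popcount=3 -> skip
r=70=1000110 popcount=3 -> skip
r=71=1000111 popcount=4 -> skip
r=72=1001000 popcount=2 -> skip
r=73=1001001 popcount=3 -> skip
r=74=1001010 popcount=3 -> skip
r=75=1001011 popcount=4 -> skip
r=76=1001100 popcount=3 -> skip
r=77=1001101 popcount=4 -> skip
r=78=1001110 popcount=4 -> skip
r=79=1001111 popcount=5 -> skip
r=80=1010000 popcount=2 -> skip
r=81=1010001 popcount=3 -> skip
r=82=1010010 popcount=3 -> skip
r=83=1010011 popcount=4 -> skip
r=84=1010100 popcount=3 -> skip
r=85=1010101 popcount=4 -> skip
r=86=1010110 popcount=4 -> skip
r=87=1010111 popcount=5 -> skip
r=88=1011000 popcount=3 -> skip
r=89=1011001 popcount=4 -> skip
r=90=1011010 popcount=4 -> skip
r=91=1011011 popcount=5 -> skip
r=92=1011100 popcount=4 -> skip
r=93=1011101 popcount=5 -> skip
r=94=1011110 popcount=5 -> skip
r=95=1011111 popcount=6 -> skip
Kept rows: 64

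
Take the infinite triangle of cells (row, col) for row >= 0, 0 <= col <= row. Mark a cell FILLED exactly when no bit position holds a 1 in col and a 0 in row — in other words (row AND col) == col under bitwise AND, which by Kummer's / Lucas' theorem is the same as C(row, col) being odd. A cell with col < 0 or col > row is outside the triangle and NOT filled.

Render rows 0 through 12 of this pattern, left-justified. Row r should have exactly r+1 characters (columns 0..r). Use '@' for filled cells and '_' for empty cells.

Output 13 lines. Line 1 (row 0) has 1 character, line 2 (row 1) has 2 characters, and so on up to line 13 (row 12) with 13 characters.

r0=0: @
r1=1: @@
r2=10: @_@
r3=11: @@@@
r4=100: @___@
r5=101: @@__@@
r6=110: @_@_@_@
r7=111: @@@@@@@@
r8=1000: @_______@
r9=1001: @@______@@
r10=1010: @_@_____@_@
r11=1011: @@@@____@@@@
r12=1100: @___@___@___@

Answer: @
@@
@_@
@@@@
@___@
@@__@@
@_@_@_@
@@@@@@@@
@_______@
@@______@@
@_@_____@_@
@@@@____@@@@
@___@___@___@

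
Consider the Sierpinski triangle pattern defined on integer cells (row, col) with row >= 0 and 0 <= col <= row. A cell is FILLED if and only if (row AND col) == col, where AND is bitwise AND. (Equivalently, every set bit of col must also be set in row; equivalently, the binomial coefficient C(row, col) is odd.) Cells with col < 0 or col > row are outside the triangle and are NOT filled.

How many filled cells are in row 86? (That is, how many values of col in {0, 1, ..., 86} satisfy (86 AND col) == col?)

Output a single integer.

Answer: 16

Derivation:
86 in binary = 1010110
popcount(86) = number of 1-bits in 1010110 = 4
A col c satisfies (86 AND c) == c iff every set bit of c is also set in 86; each of the 4 set bits of 86 can independently be on or off in c.
count = 2^4 = 16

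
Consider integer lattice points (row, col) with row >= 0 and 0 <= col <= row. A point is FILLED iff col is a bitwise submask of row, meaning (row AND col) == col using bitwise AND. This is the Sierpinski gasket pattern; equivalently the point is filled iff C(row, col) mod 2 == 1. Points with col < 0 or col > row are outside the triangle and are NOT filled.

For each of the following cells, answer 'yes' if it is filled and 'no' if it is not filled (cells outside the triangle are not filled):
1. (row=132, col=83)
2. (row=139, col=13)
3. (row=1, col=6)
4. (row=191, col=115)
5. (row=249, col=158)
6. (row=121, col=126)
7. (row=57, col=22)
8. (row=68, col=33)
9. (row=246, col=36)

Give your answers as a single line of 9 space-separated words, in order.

Answer: no no no no no no no no yes

Derivation:
(132,83): row=0b10000100, col=0b1010011, row AND col = 0b0 = 0; 0 != 83 -> empty
(139,13): row=0b10001011, col=0b1101, row AND col = 0b1001 = 9; 9 != 13 -> empty
(1,6): col outside [0, 1] -> not filled
(191,115): row=0b10111111, col=0b1110011, row AND col = 0b110011 = 51; 51 != 115 -> empty
(249,158): row=0b11111001, col=0b10011110, row AND col = 0b10011000 = 152; 152 != 158 -> empty
(121,126): col outside [0, 121] -> not filled
(57,22): row=0b111001, col=0b10110, row AND col = 0b10000 = 16; 16 != 22 -> empty
(68,33): row=0b1000100, col=0b100001, row AND col = 0b0 = 0; 0 != 33 -> empty
(246,36): row=0b11110110, col=0b100100, row AND col = 0b100100 = 36; 36 == 36 -> filled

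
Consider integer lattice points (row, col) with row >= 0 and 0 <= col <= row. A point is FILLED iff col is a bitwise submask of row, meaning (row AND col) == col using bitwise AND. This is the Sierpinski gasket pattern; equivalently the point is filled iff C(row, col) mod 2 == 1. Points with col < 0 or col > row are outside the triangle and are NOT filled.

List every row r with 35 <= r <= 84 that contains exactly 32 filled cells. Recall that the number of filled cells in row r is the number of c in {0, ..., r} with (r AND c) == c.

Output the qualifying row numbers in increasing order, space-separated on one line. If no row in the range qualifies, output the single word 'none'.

Row r has 2^popcount(r) filled cells, so we need popcount(r) = log2(32) = 5.
Scan r = 35..84 and keep those with exactly 5 one-bits:
r=35=100011 popcount=3 -> skip
r=36=100100 popcount=2 -> skip
r=37=100101 popcount=3 -> skip
r=38=100110 popcount=3 -> skip
r=39=100111 popcount=4 -> skip
r=40=101000 popcount=2 -> skip
r=41=101001 popcount=3 -> skip
r=42=101010 popcount=3 -> skip
r=43=101011 popcount=4 -> skip
r=44=101100 popcount=3 -> skip
r=45=101101 popcount=4 -> skip
r=46=101110 popcount=4 -> skip
r=47=101111 popcount=5 -> KEEP
r=48=110000 popcount=2 -> skip
r=49=110001 popcount=3 -> skip
r=50=110010 popcount=3 -> skip
r=51=110011 popcount=4 -> skip
r=52=110100 popcount=3 -> skip
r=53=110101 popcount=4 -> skip
r=54=110110 popcount=4 -> skip
r=55=110111 popcount=5 -> KEEP
r=56=111000 popcount=3 -> skip
r=57=111001 popcount=4 -> skip
r=58=111010 popcount=4 -> skip
r=59=111011 popcount=5 -> KEEP
r=60=111100 popcount=4 -> skip
r=61=111101 popcount=5 -> KEEP
r=62=111110 popcount=5 -> KEEP
r=63=111111 popcount=6 -> skip
r=64=1000000 popcount=1 -> skip
r=65=1000001 popcount=2 -> skip
r=66=1000010 popcount=2 -> skip
r=67=1000011 popcount=3 -> skip
r=68=1000100 popcount=2 -> skip
r=69=1000101 popcount=3 -> skip
r=70=1000110 popcount=3 -> skip
r=71=1000111 popcount=4 -> skip
r=72=1001000 popcount=2 -> skip
r=73=1001001 popcount=3 -> skip
r=74=1001010 popcount=3 -> skip
r=75=1001011 popcount=4 -> skip
r=76=1001100 popcount=3 -> skip
r=77=1001101 popcount=4 -> skip
r=78=1001110 popcount=4 -> skip
r=79=1001111 popcount=5 -> KEEP
r=80=1010000 popcount=2 -> skip
r=81=1010001 popcount=3 -> skip
r=82=1010010 popcount=3 -> skip
r=83=1010011 popcount=4 -> skip
r=84=1010100 popcount=3 -> skip
Kept rows: 47 55 59 61 62 79

Answer: 47 55 59 61 62 79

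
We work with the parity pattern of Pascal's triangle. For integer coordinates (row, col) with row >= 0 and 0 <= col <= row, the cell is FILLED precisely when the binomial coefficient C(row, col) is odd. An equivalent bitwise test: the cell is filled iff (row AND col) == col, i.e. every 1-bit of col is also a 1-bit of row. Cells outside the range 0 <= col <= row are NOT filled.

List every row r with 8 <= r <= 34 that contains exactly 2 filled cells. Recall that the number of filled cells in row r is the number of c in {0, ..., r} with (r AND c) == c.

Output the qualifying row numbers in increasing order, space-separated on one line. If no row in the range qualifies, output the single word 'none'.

Answer: 8 16 32

Derivation:
Row r has 2^popcount(r) filled cells, so we need popcount(r) = log2(2) = 1.
Scan r = 8..34 and keep those with exactly 1 one-bits:
r=8=1000 popcount=1 -> KEEP
r=9=1001 popcount=2 -> skip
r=10=1010 popcount=2 -> skip
r=11=1011 popcount=3 -> skip
r=12=1100 popcount=2 -> skip
r=13=1101 popcount=3 -> skip
r=14=1110 popcount=3 -> skip
r=15=1111 popcount=4 -> skip
r=16=10000 popcount=1 -> KEEP
r=17=10001 popcount=2 -> skip
r=18=10010 popcount=2 -> skip
r=19=10011 popcount=3 -> skip
r=20=10100 popcount=2 -> skip
r=21=10101 popcount=3 -> skip
r=22=10110 popcount=3 -> skip
r=23=10111 popcount=4 -> skip
r=24=11000 popcount=2 -> skip
r=25=11001 popcount=3 -> skip
r=26=11010 popcount=3 -> skip
r=27=11011 popcount=4 -> skip
r=28=11100 popcount=3 -> skip
r=29=11101 popcount=4 -> skip
r=30=11110 popcount=4 -> skip
r=31=11111 popcount=5 -> skip
r=32=100000 popcount=1 -> KEEP
r=33=100001 popcount=2 -> skip
r=34=100010 popcount=2 -> skip
Kept rows: 8 16 32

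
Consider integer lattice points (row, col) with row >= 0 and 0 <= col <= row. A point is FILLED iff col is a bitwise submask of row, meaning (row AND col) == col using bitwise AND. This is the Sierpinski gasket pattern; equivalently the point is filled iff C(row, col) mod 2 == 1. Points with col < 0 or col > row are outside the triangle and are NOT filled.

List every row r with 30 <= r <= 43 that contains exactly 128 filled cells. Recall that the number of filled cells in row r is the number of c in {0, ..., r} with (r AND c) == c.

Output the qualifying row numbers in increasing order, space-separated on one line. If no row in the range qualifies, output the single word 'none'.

Row r has 2^popcount(r) filled cells, so we need popcount(r) = log2(128) = 7.
Scan r = 30..43 and keep those with exactly 7 one-bits:
r=30=11110 popcount=4 -> skip
r=31=11111 popcount=5 -> skip
r=32=100000 popcount=1 -> skip
r=33=100001 popcount=2 -> skip
r=34=100010 popcount=2 -> skip
r=35=100011 popcount=3 -> skip
r=36=100100 popcount=2 -> skip
r=37=100101 popcount=3 -> skip
r=38=100110 popcount=3 -> skip
r=39=100111 popcount=4 -> skip
r=40=101000 popcount=2 -> skip
r=41=101001 popcount=3 -> skip
r=42=101010 popcount=3 -> skip
r=43=101011 popcount=4 -> skip
Kept rows: none

Answer: none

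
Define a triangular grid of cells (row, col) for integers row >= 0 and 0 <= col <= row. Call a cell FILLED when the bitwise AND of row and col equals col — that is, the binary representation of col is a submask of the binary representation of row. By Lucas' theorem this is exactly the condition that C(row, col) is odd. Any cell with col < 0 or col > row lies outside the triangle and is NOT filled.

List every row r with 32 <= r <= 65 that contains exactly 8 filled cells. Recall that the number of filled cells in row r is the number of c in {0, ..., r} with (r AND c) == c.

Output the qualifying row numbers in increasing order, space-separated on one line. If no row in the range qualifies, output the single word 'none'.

Answer: 35 37 38 41 42 44 49 50 52 56

Derivation:
Row r has 2^popcount(r) filled cells, so we need popcount(r) = log2(8) = 3.
Scan r = 32..65 and keep those with exactly 3 one-bits:
r=32=100000 popcount=1 -> skip
r=33=100001 popcount=2 -> skip
r=34=100010 popcount=2 -> skip
r=35=100011 popcount=3 -> KEEP
r=36=100100 popcount=2 -> skip
r=37=100101 popcount=3 -> KEEP
r=38=100110 popcount=3 -> KEEP
r=39=100111 popcount=4 -> skip
r=40=101000 popcount=2 -> skip
r=41=101001 popcount=3 -> KEEP
r=42=101010 popcount=3 -> KEEP
r=43=101011 popcount=4 -> skip
r=44=101100 popcount=3 -> KEEP
r=45=101101 popcount=4 -> skip
r=46=101110 popcount=4 -> skip
r=47=101111 popcount=5 -> skip
r=48=110000 popcount=2 -> skip
r=49=110001 popcount=3 -> KEEP
r=50=110010 popcount=3 -> KEEP
r=51=110011 popcount=4 -> skip
r=52=110100 popcount=3 -> KEEP
r=53=110101 popcount=4 -> skip
r=54=110110 popcount=4 -> skip
r=55=110111 popcount=5 -> skip
r=56=111000 popcount=3 -> KEEP
r=57=111001 popcount=4 -> skip
r=58=111010 popcount=4 -> skip
r=59=111011 popcount=5 -> skip
r=60=111100 popcount=4 -> skip
r=61=111101 popcount=5 -> skip
r=62=111110 popcount=5 -> skip
r=63=111111 popcount=6 -> skip
r=64=1000000 popcount=1 -> skip
r=65=1000001 popcount=2 -> skip
Kept rows: 35 37 38 41 42 44 49 50 52 56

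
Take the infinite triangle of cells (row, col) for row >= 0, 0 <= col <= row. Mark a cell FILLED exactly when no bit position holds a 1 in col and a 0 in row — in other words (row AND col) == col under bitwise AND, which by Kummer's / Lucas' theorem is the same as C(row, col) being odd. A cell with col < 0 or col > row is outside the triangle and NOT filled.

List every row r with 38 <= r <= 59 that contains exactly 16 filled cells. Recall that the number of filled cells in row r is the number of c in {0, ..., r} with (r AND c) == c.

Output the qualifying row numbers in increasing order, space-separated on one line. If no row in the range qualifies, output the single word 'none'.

Answer: 39 43 45 46 51 53 54 57 58

Derivation:
Row r has 2^popcount(r) filled cells, so we need popcount(r) = log2(16) = 4.
Scan r = 38..59 and keep those with exactly 4 one-bits:
r=38=100110 popcount=3 -> skip
r=39=100111 popcount=4 -> KEEP
r=40=101000 popcount=2 -> skip
r=41=101001 popcount=3 -> skip
r=42=101010 popcount=3 -> skip
r=43=101011 popcount=4 -> KEEP
r=44=101100 popcount=3 -> skip
r=45=101101 popcount=4 -> KEEP
r=46=101110 popcount=4 -> KEEP
r=47=101111 popcount=5 -> skip
r=48=110000 popcount=2 -> skip
r=49=110001 popcount=3 -> skip
r=50=110010 popcount=3 -> skip
r=51=110011 popcount=4 -> KEEP
r=52=110100 popcount=3 -> skip
r=53=110101 popcount=4 -> KEEP
r=54=110110 popcount=4 -> KEEP
r=55=110111 popcount=5 -> skip
r=56=111000 popcount=3 -> skip
r=57=111001 popcount=4 -> KEEP
r=58=111010 popcount=4 -> KEEP
r=59=111011 popcount=5 -> skip
Kept rows: 39 43 45 46 51 53 54 57 58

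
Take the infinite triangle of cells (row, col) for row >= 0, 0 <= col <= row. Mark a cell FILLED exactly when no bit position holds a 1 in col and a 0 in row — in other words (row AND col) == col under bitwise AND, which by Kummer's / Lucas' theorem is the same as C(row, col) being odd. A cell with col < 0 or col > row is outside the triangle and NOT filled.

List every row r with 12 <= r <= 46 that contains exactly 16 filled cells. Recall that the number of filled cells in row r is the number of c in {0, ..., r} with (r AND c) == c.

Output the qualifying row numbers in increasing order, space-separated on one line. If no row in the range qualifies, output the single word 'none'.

Row r has 2^popcount(r) filled cells, so we need popcount(r) = log2(16) = 4.
Scan r = 12..46 and keep those with exactly 4 one-bits:
r=12=1100 popcount=2 -> skip
r=13=1101 popcount=3 -> skip
r=14=1110 popcount=3 -> skip
r=15=1111 popcount=4 -> KEEP
r=16=10000 popcount=1 -> skip
r=17=10001 popcount=2 -> skip
r=18=10010 popcount=2 -> skip
r=19=10011 popcount=3 -> skip
r=20=10100 popcount=2 -> skip
r=21=10101 popcount=3 -> skip
r=22=10110 popcount=3 -> skip
r=23=10111 popcount=4 -> KEEP
r=24=11000 popcount=2 -> skip
r=25=11001 popcount=3 -> skip
r=26=11010 popcount=3 -> skip
r=27=11011 popcount=4 -> KEEP
r=28=11100 popcount=3 -> skip
r=29=11101 popcount=4 -> KEEP
r=30=11110 popcount=4 -> KEEP
r=31=11111 popcount=5 -> skip
r=32=100000 popcount=1 -> skip
r=33=100001 popcount=2 -> skip
r=34=100010 popcount=2 -> skip
r=35=100011 popcount=3 -> skip
r=36=100100 popcount=2 -> skip
r=37=100101 popcount=3 -> skip
r=38=100110 popcount=3 -> skip
r=39=100111 popcount=4 -> KEEP
r=40=101000 popcount=2 -> skip
r=41=101001 popcount=3 -> skip
r=42=101010 popcount=3 -> skip
r=43=101011 popcount=4 -> KEEP
r=44=101100 popcount=3 -> skip
r=45=101101 popcount=4 -> KEEP
r=46=101110 popcount=4 -> KEEP
Kept rows: 15 23 27 29 30 39 43 45 46

Answer: 15 23 27 29 30 39 43 45 46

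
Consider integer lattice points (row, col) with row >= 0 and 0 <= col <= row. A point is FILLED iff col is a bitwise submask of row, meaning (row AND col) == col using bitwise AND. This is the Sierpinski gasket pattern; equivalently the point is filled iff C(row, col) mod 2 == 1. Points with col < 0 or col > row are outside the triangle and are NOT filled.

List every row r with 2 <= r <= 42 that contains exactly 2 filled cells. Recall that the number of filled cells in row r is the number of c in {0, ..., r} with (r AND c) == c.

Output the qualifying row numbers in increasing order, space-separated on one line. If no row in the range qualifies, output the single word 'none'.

Row r has 2^popcount(r) filled cells, so we need popcount(r) = log2(2) = 1.
Scan r = 2..42 and keep those with exactly 1 one-bits:
r=2=10 popcount=1 -> KEEP
r=3=11 popcount=2 -> skip
r=4=100 popcount=1 -> KEEP
r=5=101 popcount=2 -> skip
r=6=110 popcount=2 -> skip
r=7=111 popcount=3 -> skip
r=8=1000 popcount=1 -> KEEP
r=9=1001 popcount=2 -> skip
r=10=1010 popcount=2 -> skip
r=11=1011 popcount=3 -> skip
r=12=1100 popcount=2 -> skip
r=13=1101 popcount=3 -> skip
r=14=1110 popcount=3 -> skip
r=15=1111 popcount=4 -> skip
r=16=10000 popcount=1 -> KEEP
r=17=10001 popcount=2 -> skip
r=18=10010 popcount=2 -> skip
r=19=10011 popcount=3 -> skip
r=20=10100 popcount=2 -> skip
r=21=10101 popcount=3 -> skip
r=22=10110 popcount=3 -> skip
r=23=10111 popcount=4 -> skip
r=24=11000 popcount=2 -> skip
r=25=11001 popcount=3 -> skip
r=26=11010 popcount=3 -> skip
r=27=11011 popcount=4 -> skip
r=28=11100 popcount=3 -> skip
r=29=11101 popcount=4 -> skip
r=30=11110 popcount=4 -> skip
r=31=11111 popcount=5 -> skip
r=32=100000 popcount=1 -> KEEP
r=33=100001 popcount=2 -> skip
r=34=100010 popcount=2 -> skip
r=35=100011 popcount=3 -> skip
r=36=100100 popcount=2 -> skip
r=37=100101 popcount=3 -> skip
r=38=100110 popcount=3 -> skip
r=39=100111 popcount=4 -> skip
r=40=101000 popcount=2 -> skip
r=41=101001 popcount=3 -> skip
r=42=101010 popcount=3 -> skip
Kept rows: 2 4 8 16 32

Answer: 2 4 8 16 32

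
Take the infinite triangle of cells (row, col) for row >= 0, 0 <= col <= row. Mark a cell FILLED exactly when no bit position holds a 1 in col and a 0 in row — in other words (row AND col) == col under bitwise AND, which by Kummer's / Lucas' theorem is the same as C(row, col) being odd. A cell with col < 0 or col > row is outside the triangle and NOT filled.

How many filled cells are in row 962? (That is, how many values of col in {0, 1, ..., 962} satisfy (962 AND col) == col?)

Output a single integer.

962 in binary = 1111000010
popcount(962) = number of 1-bits in 1111000010 = 5
A col c satisfies (962 AND c) == c iff every set bit of c is also set in 962; each of the 5 set bits of 962 can independently be on or off in c.
count = 2^5 = 32

Answer: 32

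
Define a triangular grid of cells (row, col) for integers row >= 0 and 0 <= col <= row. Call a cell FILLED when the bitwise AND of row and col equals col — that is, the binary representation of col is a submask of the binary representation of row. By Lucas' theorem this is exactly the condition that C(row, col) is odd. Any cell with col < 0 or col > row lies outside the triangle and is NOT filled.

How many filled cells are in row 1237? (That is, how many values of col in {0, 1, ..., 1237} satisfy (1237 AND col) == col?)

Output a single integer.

1237 in binary = 10011010101
popcount(1237) = number of 1-bits in 10011010101 = 6
A col c satisfies (1237 AND c) == c iff every set bit of c is also set in 1237; each of the 6 set bits of 1237 can independently be on or off in c.
count = 2^6 = 64

Answer: 64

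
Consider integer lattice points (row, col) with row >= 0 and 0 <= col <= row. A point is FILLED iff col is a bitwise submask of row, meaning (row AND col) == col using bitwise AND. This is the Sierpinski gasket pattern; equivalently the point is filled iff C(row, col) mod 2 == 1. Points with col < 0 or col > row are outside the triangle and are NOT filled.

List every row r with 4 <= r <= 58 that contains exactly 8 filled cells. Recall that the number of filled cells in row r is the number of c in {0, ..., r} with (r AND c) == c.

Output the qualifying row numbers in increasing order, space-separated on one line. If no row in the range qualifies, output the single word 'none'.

Answer: 7 11 13 14 19 21 22 25 26 28 35 37 38 41 42 44 49 50 52 56

Derivation:
Row r has 2^popcount(r) filled cells, so we need popcount(r) = log2(8) = 3.
Scan r = 4..58 and keep those with exactly 3 one-bits:
r=4=100 popcount=1 -> skip
r=5=101 popcount=2 -> skip
r=6=110 popcount=2 -> skip
r=7=111 popcount=3 -> KEEP
r=8=1000 popcount=1 -> skip
r=9=1001 popcount=2 -> skip
r=10=1010 popcount=2 -> skip
r=11=1011 popcount=3 -> KEEP
r=12=1100 popcount=2 -> skip
r=13=1101 popcount=3 -> KEEP
r=14=1110 popcount=3 -> KEEP
r=15=1111 popcount=4 -> skip
r=16=10000 popcount=1 -> skip
r=17=10001 popcount=2 -> skip
r=18=10010 popcount=2 -> skip
r=19=10011 popcount=3 -> KEEP
r=20=10100 popcount=2 -> skip
r=21=10101 popcount=3 -> KEEP
r=22=10110 popcount=3 -> KEEP
r=23=10111 popcount=4 -> skip
r=24=11000 popcount=2 -> skip
r=25=11001 popcount=3 -> KEEP
r=26=11010 popcount=3 -> KEEP
r=27=11011 popcount=4 -> skip
r=28=11100 popcount=3 -> KEEP
r=29=11101 popcount=4 -> skip
r=30=11110 popcount=4 -> skip
r=31=11111 popcount=5 -> skip
r=32=100000 popcount=1 -> skip
r=33=100001 popcount=2 -> skip
r=34=100010 popcount=2 -> skip
r=35=100011 popcount=3 -> KEEP
r=36=100100 popcount=2 -> skip
r=37=100101 popcount=3 -> KEEP
r=38=100110 popcount=3 -> KEEP
r=39=100111 popcount=4 -> skip
r=40=101000 popcount=2 -> skip
r=41=101001 popcount=3 -> KEEP
r=42=101010 popcount=3 -> KEEP
r=43=101011 popcount=4 -> skip
r=44=101100 popcount=3 -> KEEP
r=45=101101 popcount=4 -> skip
r=46=101110 popcount=4 -> skip
r=47=101111 popcount=5 -> skip
r=48=110000 popcount=2 -> skip
r=49=110001 popcount=3 -> KEEP
r=50=110010 popcount=3 -> KEEP
r=51=110011 popcount=4 -> skip
r=52=110100 popcount=3 -> KEEP
r=53=110101 popcount=4 -> skip
r=54=110110 popcount=4 -> skip
r=55=110111 popcount=5 -> skip
r=56=111000 popcount=3 -> KEEP
r=57=111001 popcount=4 -> skip
r=58=111010 popcount=4 -> skip
Kept rows: 7 11 13 14 19 21 22 25 26 28 35 37 38 41 42 44 49 50 52 56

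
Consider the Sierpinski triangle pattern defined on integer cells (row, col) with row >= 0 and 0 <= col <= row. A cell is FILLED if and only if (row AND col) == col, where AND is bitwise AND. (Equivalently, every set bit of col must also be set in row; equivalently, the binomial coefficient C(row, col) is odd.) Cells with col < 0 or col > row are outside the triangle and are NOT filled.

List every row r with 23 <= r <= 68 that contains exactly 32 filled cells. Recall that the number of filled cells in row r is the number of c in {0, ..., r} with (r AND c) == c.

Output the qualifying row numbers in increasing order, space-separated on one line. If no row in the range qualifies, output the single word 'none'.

Answer: 31 47 55 59 61 62

Derivation:
Row r has 2^popcount(r) filled cells, so we need popcount(r) = log2(32) = 5.
Scan r = 23..68 and keep those with exactly 5 one-bits:
r=23=10111 popcount=4 -> skip
r=24=11000 popcount=2 -> skip
r=25=11001 popcount=3 -> skip
r=26=11010 popcount=3 -> skip
r=27=11011 popcount=4 -> skip
r=28=11100 popcount=3 -> skip
r=29=11101 popcount=4 -> skip
r=30=11110 popcount=4 -> skip
r=31=11111 popcount=5 -> KEEP
r=32=100000 popcount=1 -> skip
r=33=100001 popcount=2 -> skip
r=34=100010 popcount=2 -> skip
r=35=100011 popcount=3 -> skip
r=36=100100 popcount=2 -> skip
r=37=100101 popcount=3 -> skip
r=38=100110 popcount=3 -> skip
r=39=100111 popcount=4 -> skip
r=40=101000 popcount=2 -> skip
r=41=101001 popcount=3 -> skip
r=42=101010 popcount=3 -> skip
r=43=101011 popcount=4 -> skip
r=44=101100 popcount=3 -> skip
r=45=101101 popcount=4 -> skip
r=46=101110 popcount=4 -> skip
r=47=101111 popcount=5 -> KEEP
r=48=110000 popcount=2 -> skip
r=49=110001 popcount=3 -> skip
r=50=110010 popcount=3 -> skip
r=51=110011 popcount=4 -> skip
r=52=110100 popcount=3 -> skip
r=53=110101 popcount=4 -> skip
r=54=110110 popcount=4 -> skip
r=55=110111 popcount=5 -> KEEP
r=56=111000 popcount=3 -> skip
r=57=111001 popcount=4 -> skip
r=58=111010 popcount=4 -> skip
r=59=111011 popcount=5 -> KEEP
r=60=111100 popcount=4 -> skip
r=61=111101 popcount=5 -> KEEP
r=62=111110 popcount=5 -> KEEP
r=63=111111 popcount=6 -> skip
r=64=1000000 popcount=1 -> skip
r=65=1000001 popcount=2 -> skip
r=66=1000010 popcount=2 -> skip
r=67=1000011 popcount=3 -> skip
r=68=1000100 popcount=2 -> skip
Kept rows: 31 47 55 59 61 62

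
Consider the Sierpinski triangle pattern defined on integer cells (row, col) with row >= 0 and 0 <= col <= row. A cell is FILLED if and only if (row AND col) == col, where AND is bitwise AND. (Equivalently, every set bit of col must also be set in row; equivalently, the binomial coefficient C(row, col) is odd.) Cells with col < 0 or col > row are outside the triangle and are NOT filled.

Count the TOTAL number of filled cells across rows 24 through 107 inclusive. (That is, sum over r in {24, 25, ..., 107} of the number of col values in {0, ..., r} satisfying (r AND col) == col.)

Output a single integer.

r24=11000 pc2: +4 =4
r25=11001 pc3: +8 =12
r26=11010 pc3: +8 =20
r27=11011 pc4: +16 =36
r28=11100 pc3: +8 =44
r29=11101 pc4: +16 =60
r30=11110 pc4: +16 =76
r31=11111 pc5: +32 =108
r32=100000 pc1: +2 =110
r33=100001 pc2: +4 =114
r34=100010 pc2: +4 =118
r35=100011 pc3: +8 =126
r36=100100 pc2: +4 =130
r37=100101 pc3: +8 =138
r38=100110 pc3: +8 =146
r39=100111 pc4: +16 =162
r40=101000 pc2: +4 =166
r41=101001 pc3: +8 =174
r42=101010 pc3: +8 =182
r43=101011 pc4: +16 =198
r44=101100 pc3: +8 =206
r45=101101 pc4: +16 =222
r46=101110 pc4: +16 =238
r47=101111 pc5: +32 =270
r48=110000 pc2: +4 =274
r49=110001 pc3: +8 =282
r50=110010 pc3: +8 =290
r51=110011 pc4: +16 =306
r52=110100 pc3: +8 =314
r53=110101 pc4: +16 =330
r54=110110 pc4: +16 =346
r55=110111 pc5: +32 =378
r56=111000 pc3: +8 =386
r57=111001 pc4: +16 =402
r58=111010 pc4: +16 =418
r59=111011 pc5: +32 =450
r60=111100 pc4: +16 =466
r61=111101 pc5: +32 =498
r62=111110 pc5: +32 =530
r63=111111 pc6: +64 =594
r64=1000000 pc1: +2 =596
r65=1000001 pc2: +4 =600
r66=1000010 pc2: +4 =604
r67=1000011 pc3: +8 =612
r68=1000100 pc2: +4 =616
r69=1000101 pc3: +8 =624
r70=1000110 pc3: +8 =632
r71=1000111 pc4: +16 =648
r72=1001000 pc2: +4 =652
r73=1001001 pc3: +8 =660
r74=1001010 pc3: +8 =668
r75=1001011 pc4: +16 =684
r76=1001100 pc3: +8 =692
r77=1001101 pc4: +16 =708
r78=1001110 pc4: +16 =724
r79=1001111 pc5: +32 =756
r80=1010000 pc2: +4 =760
r81=1010001 pc3: +8 =768
r82=1010010 pc3: +8 =776
r83=1010011 pc4: +16 =792
r84=1010100 pc3: +8 =800
r85=1010101 pc4: +16 =816
r86=1010110 pc4: +16 =832
r87=1010111 pc5: +32 =864
r88=1011000 pc3: +8 =872
r89=1011001 pc4: +16 =888
r90=1011010 pc4: +16 =904
r91=1011011 pc5: +32 =936
r92=1011100 pc4: +16 =952
r93=1011101 pc5: +32 =984
r94=1011110 pc5: +32 =1016
r95=1011111 pc6: +64 =1080
r96=1100000 pc2: +4 =1084
r97=1100001 pc3: +8 =1092
r98=1100010 pc3: +8 =1100
r99=1100011 pc4: +16 =1116
r100=1100100 pc3: +8 =1124
r101=1100101 pc4: +16 =1140
r102=1100110 pc4: +16 =1156
r103=1100111 pc5: +32 =1188
r104=1101000 pc3: +8 =1196
r105=1101001 pc4: +16 =1212
r106=1101010 pc4: +16 =1228
r107=1101011 pc5: +32 =1260

Answer: 1260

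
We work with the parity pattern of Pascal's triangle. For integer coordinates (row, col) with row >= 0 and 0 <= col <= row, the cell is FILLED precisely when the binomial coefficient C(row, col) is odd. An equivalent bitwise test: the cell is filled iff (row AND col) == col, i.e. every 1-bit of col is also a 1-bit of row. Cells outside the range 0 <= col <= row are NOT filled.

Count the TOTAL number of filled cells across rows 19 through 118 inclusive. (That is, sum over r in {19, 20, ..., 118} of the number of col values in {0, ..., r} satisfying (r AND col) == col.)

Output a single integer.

Answer: 1600

Derivation:
r19=10011 pc3: +8 =8
r20=10100 pc2: +4 =12
r21=10101 pc3: +8 =20
r22=10110 pc3: +8 =28
r23=10111 pc4: +16 =44
r24=11000 pc2: +4 =48
r25=11001 pc3: +8 =56
r26=11010 pc3: +8 =64
r27=11011 pc4: +16 =80
r28=11100 pc3: +8 =88
r29=11101 pc4: +16 =104
r30=11110 pc4: +16 =120
r31=11111 pc5: +32 =152
r32=100000 pc1: +2 =154
r33=100001 pc2: +4 =158
r34=100010 pc2: +4 =162
r35=100011 pc3: +8 =170
r36=100100 pc2: +4 =174
r37=100101 pc3: +8 =182
r38=100110 pc3: +8 =190
r39=100111 pc4: +16 =206
r40=101000 pc2: +4 =210
r41=101001 pc3: +8 =218
r42=101010 pc3: +8 =226
r43=101011 pc4: +16 =242
r44=101100 pc3: +8 =250
r45=101101 pc4: +16 =266
r46=101110 pc4: +16 =282
r47=101111 pc5: +32 =314
r48=110000 pc2: +4 =318
r49=110001 pc3: +8 =326
r50=110010 pc3: +8 =334
r51=110011 pc4: +16 =350
r52=110100 pc3: +8 =358
r53=110101 pc4: +16 =374
r54=110110 pc4: +16 =390
r55=110111 pc5: +32 =422
r56=111000 pc3: +8 =430
r57=111001 pc4: +16 =446
r58=111010 pc4: +16 =462
r59=111011 pc5: +32 =494
r60=111100 pc4: +16 =510
r61=111101 pc5: +32 =542
r62=111110 pc5: +32 =574
r63=111111 pc6: +64 =638
r64=1000000 pc1: +2 =640
r65=1000001 pc2: +4 =644
r66=1000010 pc2: +4 =648
r67=1000011 pc3: +8 =656
r68=1000100 pc2: +4 =660
r69=1000101 pc3: +8 =668
r70=1000110 pc3: +8 =676
r71=1000111 pc4: +16 =692
r72=1001000 pc2: +4 =696
r73=1001001 pc3: +8 =704
r74=1001010 pc3: +8 =712
r75=1001011 pc4: +16 =728
r76=1001100 pc3: +8 =736
r77=1001101 pc4: +16 =752
r78=1001110 pc4: +16 =768
r79=1001111 pc5: +32 =800
r80=1010000 pc2: +4 =804
r81=1010001 pc3: +8 =812
r82=1010010 pc3: +8 =820
r83=1010011 pc4: +16 =836
r84=1010100 pc3: +8 =844
r85=1010101 pc4: +16 =860
r86=1010110 pc4: +16 =876
r87=1010111 pc5: +32 =908
r88=1011000 pc3: +8 =916
r89=1011001 pc4: +16 =932
r90=1011010 pc4: +16 =948
r91=1011011 pc5: +32 =980
r92=1011100 pc4: +16 =996
r93=1011101 pc5: +32 =1028
r94=1011110 pc5: +32 =1060
r95=1011111 pc6: +64 =1124
r96=1100000 pc2: +4 =1128
r97=1100001 pc3: +8 =1136
r98=1100010 pc3: +8 =1144
r99=1100011 pc4: +16 =1160
r100=1100100 pc3: +8 =1168
r101=1100101 pc4: +16 =1184
r102=1100110 pc4: +16 =1200
r103=1100111 pc5: +32 =1232
r104=1101000 pc3: +8 =1240
r105=1101001 pc4: +16 =1256
r106=1101010 pc4: +16 =1272
r107=1101011 pc5: +32 =1304
r108=1101100 pc4: +16 =1320
r109=1101101 pc5: +32 =1352
r110=1101110 pc5: +32 =1384
r111=1101111 pc6: +64 =1448
r112=1110000 pc3: +8 =1456
r113=1110001 pc4: +16 =1472
r114=1110010 pc4: +16 =1488
r115=1110011 pc5: +32 =1520
r116=1110100 pc4: +16 =1536
r117=1110101 pc5: +32 =1568
r118=1110110 pc5: +32 =1600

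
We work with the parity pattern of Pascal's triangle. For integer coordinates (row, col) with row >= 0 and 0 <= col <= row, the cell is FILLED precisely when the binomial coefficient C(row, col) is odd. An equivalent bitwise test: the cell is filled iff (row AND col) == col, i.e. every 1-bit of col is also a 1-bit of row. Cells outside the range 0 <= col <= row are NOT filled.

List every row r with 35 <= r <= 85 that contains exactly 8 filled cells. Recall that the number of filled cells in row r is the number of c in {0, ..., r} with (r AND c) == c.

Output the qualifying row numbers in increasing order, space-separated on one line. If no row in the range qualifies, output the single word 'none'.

Answer: 35 37 38 41 42 44 49 50 52 56 67 69 70 73 74 76 81 82 84

Derivation:
Row r has 2^popcount(r) filled cells, so we need popcount(r) = log2(8) = 3.
Scan r = 35..85 and keep those with exactly 3 one-bits:
r=35=100011 popcount=3 -> KEEP
r=36=100100 popcount=2 -> skip
r=37=100101 popcount=3 -> KEEP
r=38=100110 popcount=3 -> KEEP
r=39=100111 popcount=4 -> skip
r=40=101000 popcount=2 -> skip
r=41=101001 popcount=3 -> KEEP
r=42=101010 popcount=3 -> KEEP
r=43=101011 popcount=4 -> skip
r=44=101100 popcount=3 -> KEEP
r=45=101101 popcount=4 -> skip
r=46=101110 popcount=4 -> skip
r=47=101111 popcount=5 -> skip
r=48=110000 popcount=2 -> skip
r=49=110001 popcount=3 -> KEEP
r=50=110010 popcount=3 -> KEEP
r=51=110011 popcount=4 -> skip
r=52=110100 popcount=3 -> KEEP
r=53=110101 popcount=4 -> skip
r=54=110110 popcount=4 -> skip
r=55=110111 popcount=5 -> skip
r=56=111000 popcount=3 -> KEEP
r=57=111001 popcount=4 -> skip
r=58=111010 popcount=4 -> skip
r=59=111011 popcount=5 -> skip
r=60=111100 popcount=4 -> skip
r=61=111101 popcount=5 -> skip
r=62=111110 popcount=5 -> skip
r=63=111111 popcount=6 -> skip
r=64=1000000 popcount=1 -> skip
r=65=1000001 popcount=2 -> skip
r=66=1000010 popcount=2 -> skip
r=67=1000011 popcount=3 -> KEEP
r=68=1000100 popcount=2 -> skip
r=69=1000101 popcount=3 -> KEEP
r=70=1000110 popcount=3 -> KEEP
r=71=1000111 popcount=4 -> skip
r=72=1001000 popcount=2 -> skip
r=73=1001001 popcount=3 -> KEEP
r=74=1001010 popcount=3 -> KEEP
r=75=1001011 popcount=4 -> skip
r=76=1001100 popcount=3 -> KEEP
r=77=1001101 popcount=4 -> skip
r=78=1001110 popcount=4 -> skip
r=79=1001111 popcount=5 -> skip
r=80=1010000 popcount=2 -> skip
r=81=1010001 popcount=3 -> KEEP
r=82=1010010 popcount=3 -> KEEP
r=83=1010011 popcount=4 -> skip
r=84=1010100 popcount=3 -> KEEP
r=85=1010101 popcount=4 -> skip
Kept rows: 35 37 38 41 42 44 49 50 52 56 67 69 70 73 74 76 81 82 84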